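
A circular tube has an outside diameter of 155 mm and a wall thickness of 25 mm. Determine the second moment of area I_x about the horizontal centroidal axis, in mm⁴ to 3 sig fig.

Split into non-overlapping primitives; take the origin at the lower-left of the bounding box.
Outer circle: ⌀155, A = 18 869 mm², y = 77.5 mm, Ī = 28 333 269 mm⁴.
Bore (subtracted): ⌀105, A = 8 659 mm², y = 77.5 mm, Ī = 5 966 602 mm⁴.
By symmetry the centroid is at mid-height, ȳ = 77.5 mm.
All pieces are centred on the horizontal centroidal axis, so I = ΣĪ (holes subtracted) = 22 366 667 mm⁴.

I_x ≈ 2.24 × 10⁷ mm⁴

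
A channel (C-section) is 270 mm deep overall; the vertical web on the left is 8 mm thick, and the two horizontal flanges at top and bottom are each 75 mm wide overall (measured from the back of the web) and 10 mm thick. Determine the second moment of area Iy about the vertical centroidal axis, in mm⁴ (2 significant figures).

Iy ≈ 1.7 × 10⁶ mm⁴

Split into non-overlapping primitives; take the origin at the lower-left of the bounding box.
Web: 8 × 270, A = 2 160 mm², x = 4 mm, Ī = 11 520 mm⁴.
Top flange (beyond web): 67 × 10, A = 670 mm², x = 41.5 mm, Ī = 250 636 mm⁴.
Bottom flange (beyond web): 67 × 10, A = 670 mm², x = 41.5 mm, Ī = 250 636 mm⁴.
Centroid: x̄ = ΣA·x / ΣA = 18.36 mm.
Transfer each piece to the vertical centroidal axis using Ī + A·d² with d = x − 18.36:
  web: d = -14.36 mm → contributes +456 756 mm⁴
  top flange (beyond web): d = 23.14 mm → contributes +609 482 mm⁴
  bottom flange (beyond web): d = 23.14 mm → contributes +609 482 mm⁴
Total I = 1 675 720 mm⁴.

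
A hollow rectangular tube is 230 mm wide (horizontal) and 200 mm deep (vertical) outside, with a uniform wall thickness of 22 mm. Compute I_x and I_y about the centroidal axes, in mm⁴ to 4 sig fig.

Split into non-overlapping primitives; take the origin at the lower-left of the bounding box.
Outer rectangle: 230 × 200, A = 46 000 mm², y = 100 mm, Ī = 153 333 333 mm⁴.
Inner void (subtracted): 186 × 156, A = 29 016 mm², y = 100 mm, Ī = 58 844 448 mm⁴.
By symmetry the centroid is at mid-height, ȳ = 100 mm.
All pieces are centred on the centroidal x-axis, so I = ΣĪ (holes subtracted) = 94 488 885 mm⁴.
Repeating about the centroidal y-axis gives I_y = 119 130 205 mm⁴.

I_x ≈ 9.449 × 10⁷ mm⁴, I_y ≈ 1.191 × 10⁸ mm⁴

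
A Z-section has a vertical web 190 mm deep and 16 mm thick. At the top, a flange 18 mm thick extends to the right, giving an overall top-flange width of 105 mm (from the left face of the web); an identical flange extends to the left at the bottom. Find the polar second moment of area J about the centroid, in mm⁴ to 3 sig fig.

Decompose the section into non-overlapping parts with the origin at the bottom-left of its bounding rectangle.
Web: 16 × 190, A = 3 040 mm², y = 95 mm, Ī = 9 145 333 mm⁴.
Top flange (beyond web): 89 × 18, A = 1 602 mm², y = 181 mm, Ī = 43 254 mm⁴.
Bottom flange (beyond web): 89 × 18, A = 1 602 mm², y = 9 mm, Ī = 43 254 mm⁴.
Centroid: ȳ = ΣA·y / ΣA = 95 mm.
Transfer each piece to the centroidal x-axis using Ī + A·d² with d = y − 95:
  web: d = 0 mm → contributes +9 145 333 mm⁴
  top flange (beyond web): d = 86 mm → contributes +11 891 646 mm⁴
  bottom flange (beyond web): d = -86 mm → contributes +11 891 646 mm⁴
Total I = 32 928 625 mm⁴.
For the y-axis: x̄ = 97 mm.
Repeating about the centroidal y-axis gives I_y = 11 010 785 mm⁴.
Polar second moment: J = I_x + I_y = 43 939 411 mm⁴.

J ≈ 4.39 × 10⁷ mm⁴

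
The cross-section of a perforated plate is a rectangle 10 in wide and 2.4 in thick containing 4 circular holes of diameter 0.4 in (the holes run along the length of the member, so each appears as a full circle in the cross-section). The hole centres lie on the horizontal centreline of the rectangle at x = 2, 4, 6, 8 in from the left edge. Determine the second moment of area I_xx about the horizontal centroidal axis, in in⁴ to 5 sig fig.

Split into non-overlapping primitives; take the origin at the lower-left of the bounding box.
Plate: 10 × 2.4, A = 24 in², y = 1.2 in, Ī = 11.52 in⁴.
Hole 1 (subtracted): ⌀0.4, A = 0.1256637 in², y = 1.2 in, Ī = 0.001256637 in⁴.
Hole 2 (subtracted): ⌀0.4, A = 0.1256637 in², y = 1.2 in, Ī = 0.001256637 in⁴.
Hole 3 (subtracted): ⌀0.4, A = 0.1256637 in², y = 1.2 in, Ī = 0.001256637 in⁴.
Hole 4 (subtracted): ⌀0.4, A = 0.1256637 in², y = 1.2 in, Ī = 0.001256637 in⁴.
By symmetry the centroid is at mid-height, ȳ = 1.2 in.
All pieces are centred on the horizontal centroidal axis, so I = ΣĪ (holes subtracted) = 11.51497 in⁴.

I_xx ≈ 11.515 in⁴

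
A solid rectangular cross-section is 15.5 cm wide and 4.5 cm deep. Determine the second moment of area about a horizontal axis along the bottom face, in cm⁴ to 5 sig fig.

The section: 15.5 × 4.5, A = 69.75 cm², y = 2.25 cm, Ī = 117.7031 cm⁴.
Transfer it to a horizontal axis along the bottom face using Ī + A·d² with d = y − 0:
  the section: d = 2.25 cm → contributes +470.8125 cm⁴
Total I = 470.8125 cm⁴.

I_base ≈ 470.81 cm⁴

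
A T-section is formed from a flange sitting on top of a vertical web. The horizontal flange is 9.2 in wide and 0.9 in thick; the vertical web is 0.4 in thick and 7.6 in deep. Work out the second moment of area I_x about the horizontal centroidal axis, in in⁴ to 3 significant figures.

I_x ≈ 55.4 in⁴

Break the section into simple shapes (no overlaps), measuring from the bottom-left corner of the bounding box.
Flange: 9.2 × 0.9, A = 8.28 in², y = 8.05 in, Ī = 0.5589 in⁴.
Web: 0.4 × 7.6, A = 3.04 in², y = 3.8 in, Ī = 14.633 in⁴.
Centroid: ȳ = ΣA·y / ΣA = 6.9087 in.
Transfer each piece to the horizontal centroidal axis using Ī + A·d² with d = y − 6.9087:
  flange: d = 1.1413 in → contributes +11.345 in⁴
  web: d = -3.1087 in → contributes +44.01 in⁴
Total I = 55.355 in⁴.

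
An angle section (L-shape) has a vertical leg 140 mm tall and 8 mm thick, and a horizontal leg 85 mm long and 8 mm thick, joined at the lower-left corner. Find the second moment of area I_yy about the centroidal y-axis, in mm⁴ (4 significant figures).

Decompose the section into non-overlapping parts with the origin at the bottom-left of its bounding rectangle.
Vertical leg: 8 × 140, A = 1 120 mm², x = 4 mm, Ī = 5973.33 mm⁴.
Horizontal leg (remainder): 77 × 8, A = 616 mm², x = 46.5 mm, Ī = 304 355 mm⁴.
Centroid: x̄ = ΣA·x / ΣA = 19.0806 mm.
Transfer each piece to the centroidal y-axis using Ī + A·d² with d = x − 19.0806:
  vertical leg: d = -15.0806 mm → contributes +260 690 mm⁴
  horizontal leg (remainder): d = 27.4194 mm → contributes +767 477 mm⁴
Total I = 1 028 167 mm⁴.

I_yy ≈ 1.028 × 10⁶ mm⁴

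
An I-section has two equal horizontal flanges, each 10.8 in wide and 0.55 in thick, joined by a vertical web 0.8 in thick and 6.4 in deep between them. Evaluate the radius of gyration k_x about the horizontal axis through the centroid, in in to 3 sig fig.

k_x ≈ 3.08 in

Break the section into simple shapes (no overlaps), measuring from the bottom-left corner of the bounding box.
Bottom flange: 10.8 × 0.55, A = 5.94 in², y = 0.275 in, Ī = 0.14974 in⁴.
Web: 0.8 × 6.4, A = 5.12 in², y = 3.75 in, Ī = 17.476 in⁴.
Top flange: 10.8 × 0.55, A = 5.94 in², y = 7.225 in, Ī = 0.14974 in⁴.
By symmetry the centroid is at mid-height, ȳ = 3.75 in.
Transfer each piece to the horizontal axis through the centroid using Ī + A·d² with d = y − 3.75:
  bottom flange: d = -3.475 in → contributes +71.879 in⁴
  web: d = 0 in → contributes +17.476 in⁴
  top flange: d = 3.475 in → contributes +71.879 in⁴
Total I = 161.23 in⁴.
Radius of gyration: k = √(I/A) = √(161.23 / 17) = 3.0797 in.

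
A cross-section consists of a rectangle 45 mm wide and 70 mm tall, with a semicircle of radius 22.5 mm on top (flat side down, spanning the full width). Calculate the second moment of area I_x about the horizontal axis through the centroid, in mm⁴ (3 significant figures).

I_x ≈ 2.57 × 10⁶ mm⁴

Decompose the section into non-overlapping parts with the origin at the bottom-left of its bounding rectangle.
Rectangular body: 45 × 70, A = 3 150 mm², y = 35 mm, Ī = 1 286 250 mm⁴.
Semicircular cap: semicircle r = 22.5, A = 795.22 mm², y = 79.549 mm, Ī = 28 130 mm⁴.
Centroid: ȳ = ΣA·y / ΣA = 43.98 mm.
Transfer each piece to the horizontal axis through the centroid using Ī + A·d² with d = y − 43.98:
  rectangular body: d = -8.9796 mm → contributes +1 540 242 mm⁴
  semicircular cap: d = 35.57 mm → contributes +1 034 241 mm⁴
Total I = 2 574 484 mm⁴.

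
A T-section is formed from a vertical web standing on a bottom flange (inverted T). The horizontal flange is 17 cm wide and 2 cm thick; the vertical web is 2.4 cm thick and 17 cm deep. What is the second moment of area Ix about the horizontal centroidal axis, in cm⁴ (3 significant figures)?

Split into non-overlapping primitives; take the origin at the lower-left of the bounding box.
Flange: 17 × 2, A = 34 cm², y = 1 cm, Ī = 11.333 cm⁴.
Web: 2.4 × 17, A = 40.8 cm², y = 10.5 cm, Ī = 982.6 cm⁴.
Centroid: ȳ = ΣA·y / ΣA = 6.1818 cm.
Transfer each piece to the horizontal centroidal axis using Ī + A·d² with d = y − 6.1818:
  flange: d = -5.1818 cm → contributes +924.28 cm⁴
  web: d = 4.3182 cm → contributes +1743.4 cm⁴
Total I = 2667.7 cm⁴.

Ix ≈ 2670 cm⁴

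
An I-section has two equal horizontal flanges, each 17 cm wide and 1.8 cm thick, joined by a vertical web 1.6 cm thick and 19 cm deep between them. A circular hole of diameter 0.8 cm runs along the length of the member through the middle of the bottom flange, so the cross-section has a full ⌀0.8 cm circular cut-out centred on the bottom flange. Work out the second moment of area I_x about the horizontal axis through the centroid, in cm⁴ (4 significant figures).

Decompose the section into non-overlapping parts with the origin at the bottom-left of its bounding rectangle.
Bottom flange: 17 × 1.8, A = 30.6 cm², y = 0.9 cm, Ī = 8.262 cm⁴.
Web: 1.6 × 19, A = 30.4 cm², y = 11.3 cm, Ī = 914.533 cm⁴.
Top flange: 17 × 1.8, A = 30.6 cm², y = 21.7 cm, Ī = 8.262 cm⁴.
Hole (subtracted): ⌀0.8, A = 0.502655 cm², y = 0.9 cm, Ī = 0.0201062 cm⁴.
Centroid: ȳ = ΣA·y / ΣA = 11.3574 cm.
Transfer each piece to the horizontal axis through the centroid using Ī + A·d² with d = y − 11.3574:
  bottom flange: d = -10.4574 cm → contributes +3354.58 cm⁴
  web: d = -0.0573849 cm → contributes +914.633 cm⁴
  top flange: d = 10.3426 cm → contributes +3281.53 cm⁴
  hole: d = -10.4574 cm → contributes −54.9889 cm⁴
Total I = 7495.76 cm⁴.

I_x ≈ 7496 cm⁴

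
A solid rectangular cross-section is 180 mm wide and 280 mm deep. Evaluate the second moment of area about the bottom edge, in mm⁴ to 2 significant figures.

The section: 180 × 280, A = 50 400 mm², y = 140 mm, Ī = 329 280 000 mm⁴.
Transfer it to a horizontal axis along the bottom face using Ī + A·d² with d = y − 0:
  the section: d = 140 mm → contributes +1 317 120 000 mm⁴
Total I = 1 317 120 000 mm⁴.

I_base ≈ 1.3 × 10⁹ mm⁴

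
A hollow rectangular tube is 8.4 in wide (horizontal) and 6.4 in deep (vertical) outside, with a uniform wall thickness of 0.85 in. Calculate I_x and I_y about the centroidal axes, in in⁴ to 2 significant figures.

Split into non-overlapping primitives; take the origin at the lower-left of the bounding box.
Outer rectangle: 8.4 × 6.4, A = 53.76 in², y = 3.2 in, Ī = 183.5 in⁴.
Inner void (subtracted): 6.7 × 4.7, A = 31.49 in², y = 3.2 in, Ī = 57.97 in⁴.
By symmetry the centroid is at mid-height, ȳ = 3.2 in.
All pieces are centred on the centroidal x-axis, so I = ΣĪ (holes subtracted) = 125.5 in⁴.
Repeating about the centroidal y-axis gives I_y = 198.3 in⁴.

I_x ≈ 130 in⁴, I_y ≈ 200 in⁴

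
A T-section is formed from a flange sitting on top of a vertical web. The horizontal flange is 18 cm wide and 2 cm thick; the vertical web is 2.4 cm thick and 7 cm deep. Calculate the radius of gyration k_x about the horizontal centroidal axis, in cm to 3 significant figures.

Split into non-overlapping primitives; take the origin at the lower-left of the bounding box.
Flange: 18 × 2, A = 36 cm², y = 8 cm, Ī = 12 cm⁴.
Web: 2.4 × 7, A = 16.8 cm², y = 3.5 cm, Ī = 68.6 cm⁴.
Centroid: ȳ = ΣA·y / ΣA = 6.5682 cm.
Transfer each piece to the horizontal centroidal axis using Ī + A·d² with d = y − 6.5682:
  flange: d = 1.4318 cm → contributes +85.804 cm⁴
  web: d = -3.0682 cm → contributes +226.75 cm⁴
Total I = 312.55 cm⁴.
Radius of gyration: k = √(I/A) = √(312.55 / 52.8) = 2.433 cm.

k_x ≈ 2.43 cm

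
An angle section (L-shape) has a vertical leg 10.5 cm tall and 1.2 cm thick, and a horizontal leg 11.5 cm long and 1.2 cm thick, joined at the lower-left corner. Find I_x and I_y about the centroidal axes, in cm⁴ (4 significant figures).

Split into non-overlapping primitives; take the origin at the lower-left of the bounding box.
Vertical leg: 1.2 × 10.5, A = 12.6 cm², y = 5.25 cm, Ī = 115.763 cm⁴.
Horizontal leg (remainder): 10.3 × 1.2, A = 12.36 cm², y = 0.6 cm, Ī = 1.4832 cm⁴.
Centroid: ȳ = ΣA·y / ΣA = 2.94736 cm.
Transfer each piece to the centroidal x-axis using Ī + A·d² with d = y − 2.94736:
  vertical leg: d = 2.30264 cm → contributes +182.57 cm⁴
  horizontal leg (remainder): d = -2.34736 cm → contributes +69.5878 cm⁴
Total I = 252.158 cm⁴.
For the y-axis: x̄ = 3.44736 cm.
Repeating about the centroidal y-axis gives I_y = 317.076 cm⁴.

I_x ≈ 252.2 cm⁴, I_y ≈ 317.1 cm⁴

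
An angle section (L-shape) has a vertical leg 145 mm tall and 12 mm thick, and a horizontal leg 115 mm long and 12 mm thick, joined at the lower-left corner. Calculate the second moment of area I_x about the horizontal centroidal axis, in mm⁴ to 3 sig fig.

I_x ≈ 6.26 × 10⁶ mm⁴

Break the section into simple shapes (no overlaps), measuring from the bottom-left corner of the bounding box.
Vertical leg: 12 × 145, A = 1 740 mm², y = 72.5 mm, Ī = 3 048 625 mm⁴.
Horizontal leg (remainder): 103 × 12, A = 1 236 mm², y = 6 mm, Ī = 14 832 mm⁴.
Centroid: ȳ = ΣA·y / ΣA = 44.881 mm.
Transfer each piece to the horizontal centroidal axis using Ī + A·d² with d = y − 44.881:
  vertical leg: d = 27.619 mm → contributes +4 375 908 mm⁴
  horizontal leg (remainder): d = -38.881 mm → contributes +1 883 338 mm⁴
Total I = 6 259 246 mm⁴.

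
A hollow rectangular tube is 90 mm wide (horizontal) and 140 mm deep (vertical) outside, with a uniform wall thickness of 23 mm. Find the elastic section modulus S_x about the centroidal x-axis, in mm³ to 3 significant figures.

Treat the section as a set of non-overlapping primitives; coordinates are from the bounding-box lower-left.
Outer rectangle: 90 × 140, A = 12 600 mm², y = 70 mm, Ī = 20 580 000 mm⁴.
Inner void (subtracted): 44 × 94, A = 4 136 mm², y = 70 mm, Ī = 3 045 475 mm⁴.
By symmetry the centroid is at mid-height, ȳ = 70 mm.
All pieces are centred on the centroidal x-axis, so I = ΣĪ (holes subtracted) = 17 534 525 mm⁴.
Extreme fibre distance c = 70 mm; S = I/c = 250 493 mm³.

S_x ≈ 2.50 × 10⁵ mm³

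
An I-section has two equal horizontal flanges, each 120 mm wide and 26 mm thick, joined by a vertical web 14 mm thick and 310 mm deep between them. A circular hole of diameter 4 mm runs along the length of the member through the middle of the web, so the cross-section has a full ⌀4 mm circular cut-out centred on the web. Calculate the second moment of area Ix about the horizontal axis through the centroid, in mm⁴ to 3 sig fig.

Ix ≈ 2.11 × 10⁸ mm⁴

Treat the section as a set of non-overlapping primitives; coordinates are from the bounding-box lower-left.
Bottom flange: 120 × 26, A = 3 120 mm², y = 13 mm, Ī = 175 760 mm⁴.
Web: 14 × 310, A = 4 340 mm², y = 181 mm, Ī = 34 756 167 mm⁴.
Top flange: 120 × 26, A = 3 120 mm², y = 349 mm, Ī = 175 760 mm⁴.
Hole (subtracted): ⌀4, A = 12.566 mm², y = 181 mm, Ī = 12.566 mm⁴.
By symmetry the centroid is at mid-height, ȳ = 181 mm.
Transfer each piece to the horizontal axis through the centroid using Ī + A·d² with d = y − 181:
  bottom flange: d = -168 mm → contributes +88 234 640 mm⁴
  web: d = 0 mm → contributes +34 756 167 mm⁴
  top flange: d = 168 mm → contributes +88 234 640 mm⁴
  hole: d = 0 mm → contributes −12.566 mm⁴
Total I = 211 225 434 mm⁴.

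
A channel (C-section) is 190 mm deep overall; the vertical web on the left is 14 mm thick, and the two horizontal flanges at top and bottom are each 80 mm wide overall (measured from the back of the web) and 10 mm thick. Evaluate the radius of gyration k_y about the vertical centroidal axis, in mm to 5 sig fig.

k_y ≈ 22.045 mm

Break the section into simple shapes (no overlaps), measuring from the bottom-left corner of the bounding box.
Web: 14 × 190, A = 2 660 mm², x = 7 mm, Ī = 43446.67 mm⁴.
Top flange (beyond web): 66 × 10, A = 660 mm², x = 47 mm, Ī = 239 580 mm⁴.
Bottom flange (beyond web): 66 × 10, A = 660 mm², x = 47 mm, Ī = 239 580 mm⁴.
Centroid: x̄ = ΣA·x / ΣA = 20.26633 mm.
Transfer each piece to the vertical centroidal axis using Ī + A·d² with d = x − 20.26633:
  web: d = -13.26633 mm → contributes +511594.8 mm⁴
  top flange (beyond web): d = 26.73367 mm → contributes +711274.8 mm⁴
  bottom flange (beyond web): d = 26.73367 mm → contributes +711274.8 mm⁴
Total I = 1 934 144 mm⁴.
Radius of gyration: k = √(I/A) = √(1 934 144 / 3 980) = 22.04463 mm.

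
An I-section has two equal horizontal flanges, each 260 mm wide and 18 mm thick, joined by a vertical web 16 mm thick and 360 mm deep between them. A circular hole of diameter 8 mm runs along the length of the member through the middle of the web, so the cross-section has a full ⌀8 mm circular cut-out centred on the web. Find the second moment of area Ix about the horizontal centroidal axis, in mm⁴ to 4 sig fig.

Ix ≈ 3.968 × 10⁸ mm⁴

Treat the section as a set of non-overlapping primitives; coordinates are from the bounding-box lower-left.
Bottom flange: 260 × 18, A = 4 680 mm², y = 9 mm, Ī = 126 360 mm⁴.
Web: 16 × 360, A = 5 760 mm², y = 198 mm, Ī = 62 208 000 mm⁴.
Top flange: 260 × 18, A = 4 680 mm², y = 387 mm, Ī = 126 360 mm⁴.
Hole (subtracted): ⌀8, A = 50.2655 mm², y = 198 mm, Ī = 201.062 mm⁴.
By symmetry the centroid is at mid-height, ȳ = 198 mm.
Transfer each piece to the horizontal centroidal axis using Ī + A·d² with d = y − 198:
  bottom flange: d = -189 mm → contributes +167 300 640 mm⁴
  web: d = 0 mm → contributes +62 208 000 mm⁴
  top flange: d = 189 mm → contributes +167 300 640 mm⁴
  hole: d = 0 mm → contributes −201.062 mm⁴
Total I = 396 809 079 mm⁴.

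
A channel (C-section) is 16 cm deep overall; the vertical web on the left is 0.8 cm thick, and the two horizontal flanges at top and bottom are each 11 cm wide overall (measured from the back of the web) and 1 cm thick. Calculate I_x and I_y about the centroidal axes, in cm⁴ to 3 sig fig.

Treat the section as a set of non-overlapping primitives; coordinates are from the bounding-box lower-left.
Web: 0.8 × 16, A = 12.8 cm², y = 8 cm, Ī = 273.07 cm⁴.
Top flange (beyond web): 10.2 × 1, A = 10.2 cm², y = 15.5 cm, Ī = 0.85 cm⁴.
Bottom flange (beyond web): 10.2 × 1, A = 10.2 cm², y = 0.5 cm, Ī = 0.85 cm⁴.
By symmetry the centroid is at mid-height, ȳ = 8 cm.
Transfer each piece to the centroidal x-axis using Ī + A·d² with d = y − 8:
  web: d = 0 cm → contributes +273.07 cm⁴
  top flange (beyond web): d = 7.5 cm → contributes +574.6 cm⁴
  bottom flange (beyond web): d = -7.5 cm → contributes +574.6 cm⁴
Total I = 1422.3 cm⁴.
For the y-axis: x̄ = 3.7795 cm.
Repeating about the centroidal y-axis gives I_y = 415.47 cm⁴.

I_x ≈ 1420 cm⁴, I_y ≈ 415 cm⁴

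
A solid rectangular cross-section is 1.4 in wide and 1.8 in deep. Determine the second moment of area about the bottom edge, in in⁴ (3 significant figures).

The section: 1.4 × 1.8, A = 2.52 in², y = 0.9 in, Ī = 0.6804 in⁴.
Transfer it to a horizontal axis along the bottom face using Ī + A·d² with d = y − 0:
  the section: d = 0.9 in → contributes +2.7216 in⁴
Total I = 2.7216 in⁴.

I_base ≈ 2.72 in⁴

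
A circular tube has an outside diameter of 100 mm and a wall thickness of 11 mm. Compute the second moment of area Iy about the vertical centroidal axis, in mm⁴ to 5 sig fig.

Iy ≈ 3.0918 × 10⁶ mm⁴

Treat the section as a set of non-overlapping primitives; coordinates are from the bounding-box lower-left.
Outer circle: ⌀100, A = 7853.982 mm², x = 50 mm, Ī = 4 908 739 mm⁴.
Bore (subtracted): ⌀78, A = 4778.362 mm², x = 50 mm, Ī = 1 816 972 mm⁴.
By symmetry the centroid is at mid-width, x̄ = 50 mm.
All pieces are centred on the vertical centroidal axis, so I = ΣĪ (holes subtracted) = 3 091 766 mm⁴.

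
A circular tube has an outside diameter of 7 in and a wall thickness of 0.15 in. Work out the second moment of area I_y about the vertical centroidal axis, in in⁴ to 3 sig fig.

Break the section into simple shapes (no overlaps), measuring from the bottom-left corner of the bounding box.
Outer circle: ⌀7, A = 38.485 in², x = 3.5 in, Ī = 117.86 in⁴.
Bore (subtracted): ⌀6.7, A = 35.257 in², x = 3.5 in, Ī = 98.917 in⁴.
By symmetry the centroid is at mid-width, x̄ = 3.5 in.
All pieces are centred on the vertical centroidal axis, so I = ΣĪ (holes subtracted) = 18.942 in⁴.

I_y ≈ 18.9 in⁴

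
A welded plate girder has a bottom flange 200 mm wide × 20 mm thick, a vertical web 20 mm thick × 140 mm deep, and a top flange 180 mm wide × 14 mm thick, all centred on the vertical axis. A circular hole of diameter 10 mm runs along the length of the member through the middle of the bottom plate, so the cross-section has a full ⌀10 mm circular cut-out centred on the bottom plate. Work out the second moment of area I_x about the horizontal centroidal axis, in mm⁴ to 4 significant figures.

I_x ≈ 4.324 × 10⁷ mm⁴

Split into non-overlapping primitives; take the origin at the lower-left of the bounding box.
Bottom plate: 200 × 20, A = 4 000 mm², y = 10 mm, Ī = 133 333 mm⁴.
Web plate: 20 × 140, A = 2 800 mm², y = 90 mm, Ī = 4 573 333 mm⁴.
Top plate: 180 × 14, A = 2 520 mm², y = 167 mm, Ī = 41 160 mm⁴.
Hole (subtracted): ⌀10, A = 78.5398 mm², y = 10 mm, Ī = 490.874 mm⁴.
Centroid: ȳ = ΣA·y / ΣA = 77.05 mm.
Transfer each piece to the horizontal centroidal axis using Ī + A·d² with d = y − 77.05:
  bottom plate: d = -67.05 mm → contributes +18 116 149 mm⁴
  web plate: d = 12.95 mm → contributes +5 042 900 mm⁴
  top plate: d = 89.95 mm → contributes +20 430 482 mm⁴
  hole: d = -67.05 mm → contributes −353 583 mm⁴
Total I = 43 235 947 mm⁴.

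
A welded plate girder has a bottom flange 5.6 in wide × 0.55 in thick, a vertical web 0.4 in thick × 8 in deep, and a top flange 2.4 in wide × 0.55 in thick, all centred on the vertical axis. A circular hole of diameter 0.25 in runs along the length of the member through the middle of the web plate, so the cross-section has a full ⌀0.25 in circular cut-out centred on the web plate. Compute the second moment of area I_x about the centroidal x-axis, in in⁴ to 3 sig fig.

Decompose the section into non-overlapping parts with the origin at the bottom-left of its bounding rectangle.
Bottom plate: 5.6 × 0.55, A = 3.08 in², y = 0.275 in, Ī = 0.077642 in⁴.
Web plate: 0.4 × 8, A = 3.2 in², y = 4.55 in, Ī = 17.067 in⁴.
Top plate: 2.4 × 0.55, A = 1.32 in², y = 8.825 in, Ī = 0.033275 in⁴.
Hole (subtracted): ⌀0.25, A = 0.049087 in², y = 4.55 in, Ī = 0.00019175 in⁴.
Centroid: ȳ = ΣA·y / ΣA = 3.5536 in.
Transfer each piece to the centroidal x-axis using Ī + A·d² with d = y − 3.5536:
  bottom plate: d = -3.2786 in → contributes +33.185 in⁴
  web plate: d = 0.99644 in → contributes +20.244 in⁴
  top plate: d = 5.2714 in → contributes +36.713 in⁴
  hole: d = 0.99644 in → contributes −0.04893 in⁴
Total I = 90.093 in⁴.

I_x ≈ 90.1 in⁴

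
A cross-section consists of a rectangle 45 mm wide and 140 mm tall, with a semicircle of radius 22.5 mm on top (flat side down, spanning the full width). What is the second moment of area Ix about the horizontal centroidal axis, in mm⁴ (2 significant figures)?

Ix ≈ 1.5 × 10⁷ mm⁴

Split into non-overlapping primitives; take the origin at the lower-left of the bounding box.
Rectangular body: 45 × 140, A = 6 300 mm², y = 70 mm, Ī = 10 290 000 mm⁴.
Semicircular cap: semicircle r = 22.5, A = 795.2 mm², y = 149.5 mm, Ī = 28 130 mm⁴.
Centroid: ȳ = ΣA·y / ΣA = 78.92 mm.
Transfer each piece to the horizontal centroidal axis using Ī + A·d² with d = y − 78.92:
  rectangular body: d = -8.916 mm → contributes +10 790 786 mm⁴
  semicircular cap: d = 70.63 mm → contributes +3 995 543 mm⁴
Total I = 14 786 329 mm⁴.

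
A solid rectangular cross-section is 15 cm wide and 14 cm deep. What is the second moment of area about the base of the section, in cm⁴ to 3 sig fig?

The section: 15 × 14, A = 210 cm², y = 7 cm, Ī = 3 430 cm⁴.
Transfer it to the base of the section using Ī + A·d² with d = y − 0:
  the section: d = 7 cm → contributes +13 720 cm⁴
Total I = 13 720 cm⁴.

I_base ≈ 1.37 × 10⁴ cm⁴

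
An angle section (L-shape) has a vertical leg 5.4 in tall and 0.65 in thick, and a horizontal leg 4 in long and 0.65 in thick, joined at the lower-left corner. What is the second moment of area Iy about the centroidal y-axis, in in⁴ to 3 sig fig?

Iy ≈ 7.54 in⁴

Break the section into simple shapes (no overlaps), measuring from the bottom-left corner of the bounding box.
Vertical leg: 0.65 × 5.4, A = 3.51 in², x = 0.325 in, Ī = 0.12358 in⁴.
Horizontal leg (remainder): 3.35 × 0.65, A = 2.1775 in², x = 2.325 in, Ī = 2.0364 in⁴.
Centroid: x̄ = ΣA·x / ΣA = 1.0907 in.
Transfer each piece to the centroidal y-axis using Ī + A·d² with d = x − 1.0907:
  vertical leg: d = -0.76571 in → contributes +2.1816 in⁴
  horizontal leg (remainder): d = 1.2343 in → contributes +5.3538 in⁴
Total I = 7.5353 in⁴.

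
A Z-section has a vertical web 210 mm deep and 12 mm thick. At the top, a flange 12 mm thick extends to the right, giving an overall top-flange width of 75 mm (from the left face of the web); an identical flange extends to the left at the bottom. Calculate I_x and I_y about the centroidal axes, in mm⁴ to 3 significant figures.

Break the section into simple shapes (no overlaps), measuring from the bottom-left corner of the bounding box.
Web: 12 × 210, A = 2 520 mm², y = 105 mm, Ī = 9 261 000 mm⁴.
Top flange (beyond web): 63 × 12, A = 756 mm², y = 204 mm, Ī = 9 072 mm⁴.
Bottom flange (beyond web): 63 × 12, A = 756 mm², y = 6 mm, Ī = 9 072 mm⁴.
Centroid: ȳ = ΣA·y / ΣA = 105 mm.
Transfer each piece to the centroidal x-axis using Ī + A·d² with d = y − 105:
  web: d = 0 mm → contributes +9 261 000 mm⁴
  top flange (beyond web): d = 99 mm → contributes +7 418 628 mm⁴
  bottom flange (beyond web): d = -99 mm → contributes +7 418 628 mm⁴
Total I = 24 098 256 mm⁴.
For the y-axis: x̄ = 69 mm.
Repeating about the centroidal y-axis gives I_y = 2 656 584 mm⁴.

I_x ≈ 2.41 × 10⁷ mm⁴, I_y ≈ 2.66 × 10⁶ mm⁴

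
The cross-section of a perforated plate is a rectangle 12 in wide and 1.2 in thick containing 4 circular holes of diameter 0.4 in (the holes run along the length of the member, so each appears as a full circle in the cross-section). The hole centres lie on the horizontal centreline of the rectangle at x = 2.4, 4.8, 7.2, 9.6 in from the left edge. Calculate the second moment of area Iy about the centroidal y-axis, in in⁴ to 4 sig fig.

Treat the section as a set of non-overlapping primitives; coordinates are from the bounding-box lower-left.
Plate: 12 × 1.2, A = 14.4 in², x = 6 in, Ī = 172.8 in⁴.
Hole 1 (subtracted): ⌀0.4, A = 0.125664 in², x = 2.4 in, Ī = 0.00125664 in⁴.
Hole 2 (subtracted): ⌀0.4, A = 0.125664 in², x = 4.8 in, Ī = 0.00125664 in⁴.
Hole 3 (subtracted): ⌀0.4, A = 0.125664 in², x = 7.2 in, Ī = 0.00125664 in⁴.
Hole 4 (subtracted): ⌀0.4, A = 0.125664 in², x = 9.6 in, Ī = 0.00125664 in⁴.
By symmetry the centroid is at mid-width, x̄ = 6 in.
Transfer each piece to the centroidal y-axis using Ī + A·d² with d = x − 6:
  plate: d = 0 in → contributes +172.8 in⁴
  hole 1: d = -3.6 in → contributes −1.62986 in⁴
  hole 2: d = -1.2 in → contributes −0.182212 in⁴
  hole 3: d = 1.2 in → contributes −0.182212 in⁴
  hole 4: d = 3.6 in → contributes −1.62986 in⁴
Total I = 169.176 in⁴.

Iy ≈ 169.2 in⁴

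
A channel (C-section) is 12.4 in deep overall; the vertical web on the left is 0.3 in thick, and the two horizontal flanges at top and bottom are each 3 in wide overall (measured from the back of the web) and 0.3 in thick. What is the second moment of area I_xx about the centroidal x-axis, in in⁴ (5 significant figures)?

I_xx ≈ 106.97 in⁴

Split into non-overlapping primitives; take the origin at the lower-left of the bounding box.
Web: 0.3 × 12.4, A = 3.72 in², y = 6.2 in, Ī = 47.6656 in⁴.
Top flange (beyond web): 2.7 × 0.3, A = 0.81 in², y = 12.25 in, Ī = 0.006075 in⁴.
Bottom flange (beyond web): 2.7 × 0.3, A = 0.81 in², y = 0.15 in, Ī = 0.006075 in⁴.
By symmetry the centroid is at mid-height, ȳ = 6.2 in.
Transfer each piece to the centroidal x-axis using Ī + A·d² with d = y − 6.2:
  web: d = 0 in → contributes +47.6656 in⁴
  top flange (beyond web): d = 6.05 in → contributes +29.6541 in⁴
  bottom flange (beyond web): d = -6.05 in → contributes +29.6541 in⁴
Total I = 106.9738 in⁴.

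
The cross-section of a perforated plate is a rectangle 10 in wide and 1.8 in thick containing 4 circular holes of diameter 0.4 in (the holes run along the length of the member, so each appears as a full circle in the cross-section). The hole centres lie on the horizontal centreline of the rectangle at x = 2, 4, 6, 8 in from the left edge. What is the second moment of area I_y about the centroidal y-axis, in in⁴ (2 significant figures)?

I_y ≈ 150 in⁴

Treat the section as a set of non-overlapping primitives; coordinates are from the bounding-box lower-left.
Plate: 10 × 1.8, A = 18 in², x = 5 in, Ī = 150 in⁴.
Hole 1 (subtracted): ⌀0.4, A = 0.1257 in², x = 2 in, Ī = 0.001257 in⁴.
Hole 2 (subtracted): ⌀0.4, A = 0.1257 in², x = 4 in, Ī = 0.001257 in⁴.
Hole 3 (subtracted): ⌀0.4, A = 0.1257 in², x = 6 in, Ī = 0.001257 in⁴.
Hole 4 (subtracted): ⌀0.4, A = 0.1257 in², x = 8 in, Ī = 0.001257 in⁴.
By symmetry the centroid is at mid-width, x̄ = 5 in.
Transfer each piece to the centroidal y-axis using Ī + A·d² with d = x − 5:
  plate: d = 0 in → contributes +150 in⁴
  hole 1: d = -3 in → contributes −1.132 in⁴
  hole 2: d = -1 in → contributes −0.1269 in⁴
  hole 3: d = 1 in → contributes −0.1269 in⁴
  hole 4: d = 3 in → contributes −1.132 in⁴
Total I = 147.5 in⁴.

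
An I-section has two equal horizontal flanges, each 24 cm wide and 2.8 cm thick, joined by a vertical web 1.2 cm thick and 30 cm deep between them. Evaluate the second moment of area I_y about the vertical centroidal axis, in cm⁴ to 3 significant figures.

I_y ≈ 6460 cm⁴

Split into non-overlapping primitives; take the origin at the lower-left of the bounding box.
Bottom flange: 24 × 2.8, A = 67.2 cm², x = 12 cm, Ī = 3225.6 cm⁴.
Web: 1.2 × 30, A = 36 cm², x = 12 cm, Ī = 4.32 cm⁴.
Top flange: 24 × 2.8, A = 67.2 cm², x = 12 cm, Ī = 3225.6 cm⁴.
By symmetry the centroid is at mid-width, x̄ = 12 cm.
All pieces are centred on the vertical centroidal axis, so I = ΣĪ = 6455.5 cm⁴.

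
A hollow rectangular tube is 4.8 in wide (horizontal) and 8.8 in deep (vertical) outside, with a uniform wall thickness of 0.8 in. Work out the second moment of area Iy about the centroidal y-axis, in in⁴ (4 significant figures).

Split into non-overlapping primitives; take the origin at the lower-left of the bounding box.
Outer rectangle: 4.8 × 8.8, A = 42.24 in², x = 2.4 in, Ī = 81.1008 in⁴.
Inner void (subtracted): 3.2 × 7.2, A = 23.04 in², x = 2.4 in, Ī = 19.6608 in⁴.
By symmetry the centroid is at mid-width, x̄ = 2.4 in.
All pieces are centred on the centroidal y-axis, so I = ΣĪ (holes subtracted) = 61.44 in⁴.

Iy ≈ 61.44 in⁴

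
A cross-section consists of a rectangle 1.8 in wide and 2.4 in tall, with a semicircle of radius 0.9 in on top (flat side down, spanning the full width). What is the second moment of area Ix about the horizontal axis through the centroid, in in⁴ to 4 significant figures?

Ix ≈ 4.605 in⁴

Break the section into simple shapes (no overlaps), measuring from the bottom-left corner of the bounding box.
Rectangular body: 1.8 × 2.4, A = 4.32 in², y = 1.2 in, Ī = 2.0736 in⁴.
Semicircular cap: semicircle r = 0.9, A = 1.27235 in², y = 2.78197 in, Ī = 0.0720115 in⁴.
Centroid: ȳ = ΣA·y / ΣA = 1.55992 in.
Transfer each piece to the horizontal axis through the centroid using Ī + A·d² with d = y − 1.55992:
  rectangular body: d = -0.359923 in → contributes +2.63323 in⁴
  semicircular cap: d = 1.22205 in → contributes +1.97214 in⁴
Total I = 4.60537 in⁴.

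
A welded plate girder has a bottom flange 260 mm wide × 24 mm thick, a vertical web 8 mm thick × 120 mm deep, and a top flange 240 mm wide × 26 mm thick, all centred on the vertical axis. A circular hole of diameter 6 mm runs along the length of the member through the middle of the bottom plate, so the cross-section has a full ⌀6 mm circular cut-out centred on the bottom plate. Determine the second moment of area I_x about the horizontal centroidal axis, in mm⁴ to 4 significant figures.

I_x ≈ 6.725 × 10⁷ mm⁴

Decompose the section into non-overlapping parts with the origin at the bottom-left of its bounding rectangle.
Bottom plate: 260 × 24, A = 6 240 mm², y = 12 mm, Ī = 299 520 mm⁴.
Web plate: 8 × 120, A = 960 mm², y = 84 mm, Ī = 1 152 000 mm⁴.
Top plate: 240 × 26, A = 6 240 mm², y = 157 mm, Ī = 351 520 mm⁴.
Hole (subtracted): ⌀6, A = 28.2743 mm², y = 12 mm, Ī = 63.6173 mm⁴.
Centroid: ȳ = ΣA·y / ΣA = 84.6171 mm.
Transfer each piece to the horizontal centroidal axis using Ī + A·d² with d = y − 84.6171:
  bottom plate: d = -72.6171 mm → contributes +33 204 515 mm⁴
  web plate: d = -0.617053 mm → contributes +1 152 366 mm⁴
  top plate: d = 72.3829 mm → contributes +33 044 696 mm⁴
  hole: d = -72.6171 mm → contributes −149 161 mm⁴
Total I = 67 252 416 mm⁴.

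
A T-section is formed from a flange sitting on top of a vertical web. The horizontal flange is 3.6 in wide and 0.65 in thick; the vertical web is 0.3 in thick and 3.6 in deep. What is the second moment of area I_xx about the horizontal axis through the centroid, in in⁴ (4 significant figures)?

I_xx ≈ 4.586 in⁴

Decompose the section into non-overlapping parts with the origin at the bottom-left of its bounding rectangle.
Flange: 3.6 × 0.65, A = 2.34 in², y = 3.925 in, Ī = 0.0823875 in⁴.
Web: 0.3 × 3.6, A = 1.08 in², y = 1.8 in, Ī = 1.1664 in⁴.
Centroid: ȳ = ΣA·y / ΣA = 3.25395 in.
Transfer each piece to the horizontal axis through the centroid using Ī + A·d² with d = y − 3.25395:
  flange: d = 0.671053 in → contributes +1.13612 in⁴
  web: d = -1.45395 in → contributes +3.44948 in⁴
Total I = 4.5856 in⁴.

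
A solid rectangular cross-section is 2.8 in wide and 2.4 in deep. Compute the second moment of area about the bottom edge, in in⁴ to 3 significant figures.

The section: 2.8 × 2.4, A = 6.72 in², y = 1.2 in, Ī = 3.2256 in⁴.
Transfer it to the bottom edge using Ī + A·d² with d = y − 0:
  the section: d = 1.2 in → contributes +12.902 in⁴
Total I = 12.902 in⁴.

I_base ≈ 12.9 in⁴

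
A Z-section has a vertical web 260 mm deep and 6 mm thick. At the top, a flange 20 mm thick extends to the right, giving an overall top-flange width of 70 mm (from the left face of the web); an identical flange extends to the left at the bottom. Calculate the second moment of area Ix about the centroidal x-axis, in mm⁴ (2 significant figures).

Decompose the section into non-overlapping parts with the origin at the bottom-left of its bounding rectangle.
Web: 6 × 260, A = 1 560 mm², y = 130 mm, Ī = 8 788 000 mm⁴.
Top flange (beyond web): 64 × 20, A = 1 280 mm², y = 250 mm, Ī = 42 667 mm⁴.
Bottom flange (beyond web): 64 × 20, A = 1 280 mm², y = 10 mm, Ī = 42 667 mm⁴.
Centroid: ȳ = ΣA·y / ΣA = 130 mm.
Transfer each piece to the centroidal x-axis using Ī + A·d² with d = y − 130:
  web: d = 0 mm → contributes +8 788 000 mm⁴
  top flange (beyond web): d = 120 mm → contributes +18 474 667 mm⁴
  bottom flange (beyond web): d = -120 mm → contributes +18 474 667 mm⁴
Total I = 45 737 333 mm⁴.

Ix ≈ 4.6 × 10⁷ mm⁴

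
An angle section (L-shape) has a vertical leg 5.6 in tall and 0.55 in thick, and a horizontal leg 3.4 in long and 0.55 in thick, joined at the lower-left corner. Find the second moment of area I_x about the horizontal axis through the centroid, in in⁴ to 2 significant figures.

Treat the section as a set of non-overlapping primitives; coordinates are from the bounding-box lower-left.
Vertical leg: 0.55 × 5.6, A = 3.08 in², y = 2.8 in, Ī = 8.049 in⁴.
Horizontal leg (remainder): 2.85 × 0.55, A = 1.568 in², y = 0.275 in, Ī = 0.03951 in⁴.
Centroid: ȳ = ΣA·y / ΣA = 1.948 in.
Transfer each piece to the horizontal axis through the centroid using Ī + A·d² with d = y − 1.948:
  vertical leg: d = 0.8516 in → contributes +10.28 in⁴
  horizontal leg (remainder): d = -1.673 in → contributes +4.429 in⁴
Total I = 14.71 in⁴.

I_x ≈ 15 in⁴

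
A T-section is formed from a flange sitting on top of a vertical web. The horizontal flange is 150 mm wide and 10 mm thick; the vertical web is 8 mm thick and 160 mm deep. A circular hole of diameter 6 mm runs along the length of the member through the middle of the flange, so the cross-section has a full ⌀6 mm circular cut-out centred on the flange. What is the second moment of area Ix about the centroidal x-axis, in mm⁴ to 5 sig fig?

Ix ≈ 7.6893 × 10⁶ mm⁴

Treat the section as a set of non-overlapping primitives; coordinates are from the bounding-box lower-left.
Flange: 150 × 10, A = 1 500 mm², y = 165 mm, Ī = 12 500 mm⁴.
Web: 8 × 160, A = 1 280 mm², y = 80 mm, Ī = 2 730 667 mm⁴.
Hole (subtracted): ⌀6, A = 28.27433 mm², y = 165 mm, Ī = 63.61725 mm⁴.
Centroid: ȳ = ΣA·y / ΣA = 125.4612 mm.
Transfer each piece to the centroidal x-axis using Ī + A·d² with d = y − 125.4612:
  flange: d = 39.53883 mm → contributes +2 357 478 mm⁴
  web: d = -45.46117 mm → contributes +5 376 066 mm⁴
  hole: d = 39.53883 mm → contributes −44265.41 mm⁴
Total I = 7 689 279 mm⁴.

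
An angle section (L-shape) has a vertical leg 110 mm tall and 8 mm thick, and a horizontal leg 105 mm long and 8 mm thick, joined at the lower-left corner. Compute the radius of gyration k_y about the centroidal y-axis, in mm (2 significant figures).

Break the section into simple shapes (no overlaps), measuring from the bottom-left corner of the bounding box.
Vertical leg: 8 × 110, A = 880 mm², x = 4 mm, Ī = 4 693 mm⁴.
Horizontal leg (remainder): 97 × 8, A = 776 mm², x = 56.5 mm, Ī = 608 449 mm⁴.
Centroid: x̄ = ΣA·x / ΣA = 28.6 mm.
Transfer each piece to the centroidal y-axis using Ī + A·d² with d = x − 28.6:
  vertical leg: d = -24.6 mm → contributes +537 297 mm⁴
  horizontal leg (remainder): d = 27.9 mm → contributes +1 212 432 mm⁴
Total I = 1 749 729 mm⁴.
Radius of gyration: k = √(I/A) = √(1 749 729 / 1 656) = 32.51 mm.

k_y ≈ 33 mm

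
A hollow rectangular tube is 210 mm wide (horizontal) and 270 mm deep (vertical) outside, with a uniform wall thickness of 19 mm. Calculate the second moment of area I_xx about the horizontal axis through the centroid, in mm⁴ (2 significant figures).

I_xx ≈ 1.7 × 10⁸ mm⁴

Break the section into simple shapes (no overlaps), measuring from the bottom-left corner of the bounding box.
Outer rectangle: 210 × 270, A = 56 700 mm², y = 135 mm, Ī = 344 452 500 mm⁴.
Inner void (subtracted): 172 × 232, A = 39 904 mm², y = 135 mm, Ī = 178 982 741 mm⁴.
By symmetry the centroid is at mid-height, ȳ = 135 mm.
All pieces are centred on the horizontal axis through the centroid, so I = ΣĪ (holes subtracted) = 165 469 759 mm⁴.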